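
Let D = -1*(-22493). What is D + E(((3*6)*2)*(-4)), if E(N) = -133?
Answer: 22360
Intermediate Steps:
D = 22493
D + E(((3*6)*2)*(-4)) = 22493 - 133 = 22360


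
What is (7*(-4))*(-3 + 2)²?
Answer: -28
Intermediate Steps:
(7*(-4))*(-3 + 2)² = -28*(-1)² = -28*1 = -28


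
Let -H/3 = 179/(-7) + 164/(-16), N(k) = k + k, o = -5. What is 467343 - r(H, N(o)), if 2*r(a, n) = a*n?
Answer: 13100649/28 ≈ 4.6788e+5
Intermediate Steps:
N(k) = 2*k
H = 3009/28 (H = -3*(179/(-7) + 164/(-16)) = -3*(179*(-1/7) + 164*(-1/16)) = -3*(-179/7 - 41/4) = -3*(-1003/28) = 3009/28 ≈ 107.46)
r(a, n) = a*n/2 (r(a, n) = (a*n)/2 = a*n/2)
467343 - r(H, N(o)) = 467343 - 3009*2*(-5)/(2*28) = 467343 - 3009*(-10)/(2*28) = 467343 - 1*(-15045/28) = 467343 + 15045/28 = 13100649/28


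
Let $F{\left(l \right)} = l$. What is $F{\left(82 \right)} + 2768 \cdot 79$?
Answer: $218754$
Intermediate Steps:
$F{\left(82 \right)} + 2768 \cdot 79 = 82 + 2768 \cdot 79 = 82 + 218672 = 218754$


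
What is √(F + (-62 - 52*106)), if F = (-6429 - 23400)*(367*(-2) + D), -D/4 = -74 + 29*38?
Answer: 12*√1003790 ≈ 12023.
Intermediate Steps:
D = -4112 (D = -4*(-74 + 29*38) = -4*(-74 + 1102) = -4*1028 = -4112)
F = 144551334 (F = (-6429 - 23400)*(367*(-2) - 4112) = -29829*(-734 - 4112) = -29829*(-4846) = 144551334)
√(F + (-62 - 52*106)) = √(144551334 + (-62 - 52*106)) = √(144551334 + (-62 - 5512)) = √(144551334 - 5574) = √144545760 = 12*√1003790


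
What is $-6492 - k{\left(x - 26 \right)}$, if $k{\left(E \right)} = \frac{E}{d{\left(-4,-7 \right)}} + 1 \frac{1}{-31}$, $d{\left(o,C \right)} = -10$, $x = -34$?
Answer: $- \frac{201437}{31} \approx -6498.0$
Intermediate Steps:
$k{\left(E \right)} = - \frac{1}{31} - \frac{E}{10}$ ($k{\left(E \right)} = \frac{E}{-10} + 1 \frac{1}{-31} = E \left(- \frac{1}{10}\right) + 1 \left(- \frac{1}{31}\right) = - \frac{E}{10} - \frac{1}{31} = - \frac{1}{31} - \frac{E}{10}$)
$-6492 - k{\left(x - 26 \right)} = -6492 - \left(- \frac{1}{31} - \frac{-34 - 26}{10}\right) = -6492 - \left(- \frac{1}{31} - -6\right) = -6492 - \left(- \frac{1}{31} + 6\right) = -6492 - \frac{185}{31} = - \frac{201437}{31}$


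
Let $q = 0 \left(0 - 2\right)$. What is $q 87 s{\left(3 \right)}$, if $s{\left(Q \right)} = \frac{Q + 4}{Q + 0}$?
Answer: $0$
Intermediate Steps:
$s{\left(Q \right)} = \frac{4 + Q}{Q}$
$q = 0$ ($q = 0 \left(-2\right) = 0$)
$q 87 s{\left(3 \right)} = 0 \cdot 87 \frac{4 + 3}{3} = 0 \cdot \frac{1}{3} \cdot 7 = 0 \cdot \frac{7}{3} = 0$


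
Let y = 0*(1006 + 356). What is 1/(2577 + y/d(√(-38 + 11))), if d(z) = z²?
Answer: 1/2577 ≈ 0.00038805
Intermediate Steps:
y = 0 (y = 0*1362 = 0)
1/(2577 + y/d(√(-38 + 11))) = 1/(2577 + 0/((√(-38 + 11))²)) = 1/(2577 + 0/((√(-27))²)) = 1/(2577 + 0/((3*I*√3)²)) = 1/(2577 + 0/(-27)) = 1/(2577 + 0*(-1/27)) = 1/(2577 + 0) = 1/2577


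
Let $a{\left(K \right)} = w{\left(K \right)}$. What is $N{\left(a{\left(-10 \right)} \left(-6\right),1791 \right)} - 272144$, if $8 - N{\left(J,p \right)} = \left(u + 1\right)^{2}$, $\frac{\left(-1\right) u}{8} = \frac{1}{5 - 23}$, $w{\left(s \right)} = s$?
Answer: $- \frac{22043185}{81} \approx -2.7214 \cdot 10^{5}$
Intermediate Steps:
$u = \frac{4}{9}$ ($u = - \frac{8}{5 - 23} = - \frac{8}{-18} = \left(-8\right) \left(- \frac{1}{18}\right) = \frac{4}{9} \approx 0.44444$)
$a{\left(K \right)} = K$
$N{\left(J,p \right)} = \frac{479}{81}$ ($N{\left(J,p \right)} = 8 - \left(\frac{4}{9} + 1\right)^{2} = 8 - \left(\frac{13}{9}\right)^{2} = 8 - \frac{169}{81} = \frac{479}{81}$)
$N{\left(a{\left(-10 \right)} \left(-6\right),1791 \right)} - 272144 = \frac{479}{81} - 272144 = - \frac{22043185}{81}$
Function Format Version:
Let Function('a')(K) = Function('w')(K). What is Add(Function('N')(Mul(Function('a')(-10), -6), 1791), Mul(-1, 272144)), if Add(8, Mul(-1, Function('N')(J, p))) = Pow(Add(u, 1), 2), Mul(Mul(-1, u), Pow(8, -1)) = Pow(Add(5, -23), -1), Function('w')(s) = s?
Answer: Rational(-22043185, 81) ≈ -2.7214e+5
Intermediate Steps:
u = Rational(4, 9) (u = Mul(-8, Pow(Add(5, -23), -1)) = Mul(-8, Pow(-18, -1)) = Mul(-8, Rational(-1, 18)) = Rational(4, 9) ≈ 0.44444)
Function('a')(K) = K
Function('N')(J, p) = Rational(479, 81) (Function('N')(J, p) = Add(8, Mul(-1, Pow(Add(Rational(4, 9), 1), 2))) = Add(8, Mul(-1, Pow(Rational(13, 9), 2))) = Add(8, Mul(-1, Rational(169, 81))) = Add(8, Rational(-169, 81)) = Rational(479, 81))
Add(Function('N')(Mul(Function('a')(-10), -6), 1791), Mul(-1, 272144)) = Add(Rational(479, 81), Mul(-1, 272144)) = Add(Rational(479, 81), -272144) = Rational(-22043185, 81)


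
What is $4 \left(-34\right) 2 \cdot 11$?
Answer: $-2992$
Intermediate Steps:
$4 \left(-34\right) 2 \cdot 11 = \left(-136\right) 22 = -2992$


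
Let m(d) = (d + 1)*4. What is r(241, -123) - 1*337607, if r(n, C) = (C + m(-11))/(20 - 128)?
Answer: -36461393/108 ≈ -3.3761e+5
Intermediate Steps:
m(d) = 4 + 4*d (m(d) = (1 + d)*4 = 4 + 4*d)
r(n, C) = 10/27 - C/108 (r(n, C) = (C + (4 + 4*(-11)))/(20 - 128) = (C + (4 - 44))/(-108) = (C - 40)*(-1/108) = (-40 + C)*(-1/108) = 10/27 - C/108)
r(241, -123) - 1*337607 = (10/27 - 1/108*(-123)) - 1*337607 = (10/27 + 41/36) - 337607 = 163/108 - 337607 = -36461393/108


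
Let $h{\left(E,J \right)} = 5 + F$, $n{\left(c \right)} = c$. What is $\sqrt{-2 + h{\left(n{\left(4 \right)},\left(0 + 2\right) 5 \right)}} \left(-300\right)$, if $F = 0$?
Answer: $- 300 \sqrt{3} \approx -519.62$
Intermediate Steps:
$h{\left(E,J \right)} = 5$ ($h{\left(E,J \right)} = 5 + 0 = 5$)
$\sqrt{-2 + h{\left(n{\left(4 \right)},\left(0 + 2\right) 5 \right)}} \left(-300\right) = \sqrt{-2 + 5} \left(-300\right) = \sqrt{3} \left(-300\right) = - 300 \sqrt{3}$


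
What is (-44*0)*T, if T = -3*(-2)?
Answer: 0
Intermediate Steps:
T = 6
(-44*0)*T = -44*0*6 = 0*6 = 0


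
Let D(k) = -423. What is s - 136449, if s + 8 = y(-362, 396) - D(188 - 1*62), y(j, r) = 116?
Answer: -135918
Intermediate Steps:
s = 531 (s = -8 + (116 - 1*(-423)) = -8 + (116 + 423) = -8 + 539 = 531)
s - 136449 = 531 - 136449 = -135918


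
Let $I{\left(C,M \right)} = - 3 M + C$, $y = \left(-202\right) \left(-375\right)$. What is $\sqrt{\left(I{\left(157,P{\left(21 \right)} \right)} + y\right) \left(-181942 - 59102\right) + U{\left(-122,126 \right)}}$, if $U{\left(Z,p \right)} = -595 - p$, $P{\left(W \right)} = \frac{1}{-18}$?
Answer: $i \sqrt{18296967803} \approx 1.3527 \cdot 10^{5} i$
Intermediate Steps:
$P{\left(W \right)} = - \frac{1}{18}$
$y = 75750$
$I{\left(C,M \right)} = C - 3 M$
$\sqrt{\left(I{\left(157,P{\left(21 \right)} \right)} + y\right) \left(-181942 - 59102\right) + U{\left(-122,126 \right)}} = \sqrt{\left(\left(157 - - \frac{1}{6}\right) + 75750\right) \left(-181942 - 59102\right) - 721} = \sqrt{\left(\left(157 + \frac{1}{6}\right) + 75750\right) \left(-241044\right) - 721} = \sqrt{\left(\frac{943}{6} + 75750\right) \left(-241044\right) - 721} = \sqrt{\frac{455443}{6} \left(-241044\right) - 721} = \sqrt{-18296967082 - 721} = \sqrt{-18296967803} = i \sqrt{18296967803}$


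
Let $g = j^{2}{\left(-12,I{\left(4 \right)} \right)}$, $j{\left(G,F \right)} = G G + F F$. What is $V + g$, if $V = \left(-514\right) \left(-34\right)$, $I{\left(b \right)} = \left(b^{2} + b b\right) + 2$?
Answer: $1707476$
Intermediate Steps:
$I{\left(b \right)} = 2 + 2 b^{2}$ ($I{\left(b \right)} = \left(b^{2} + b^{2}\right) + 2 = 2 b^{2} + 2 = 2 + 2 b^{2}$)
$j{\left(G,F \right)} = F^{2} + G^{2}$ ($j{\left(G,F \right)} = G^{2} + F^{2} = F^{2} + G^{2}$)
$V = 17476$
$g = 1690000$ ($g = \left(\left(2 + 2 \cdot 4^{2}\right)^{2} + \left(-12\right)^{2}\right)^{2} = \left(\left(2 + 2 \cdot 16\right)^{2} + 144\right)^{2} = \left(\left(2 + 32\right)^{2} + 144\right)^{2} = \left(34^{2} + 144\right)^{2} = \left(1156 + 144\right)^{2} = 1300^{2} = 1690000$)
$V + g = 17476 + 1690000 = 1707476$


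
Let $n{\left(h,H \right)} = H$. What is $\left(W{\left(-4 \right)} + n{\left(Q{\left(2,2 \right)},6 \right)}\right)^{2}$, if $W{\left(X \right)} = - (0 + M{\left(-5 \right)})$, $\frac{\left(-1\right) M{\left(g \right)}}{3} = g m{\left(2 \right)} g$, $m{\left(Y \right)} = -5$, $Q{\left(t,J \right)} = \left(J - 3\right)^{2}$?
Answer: $136161$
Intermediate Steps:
$Q{\left(t,J \right)} = \left(-3 + J\right)^{2}$
$M{\left(g \right)} = 15 g^{2}$ ($M{\left(g \right)} = - 3 g \left(-5\right) g = - 3 - 5 g g = - 3 \left(- 5 g^{2}\right) = 15 g^{2}$)
$W{\left(X \right)} = -375$ ($W{\left(X \right)} = - (0 + 15 \left(-5\right)^{2}) = - (0 + 15 \cdot 25) = - (0 + 375) = \left(-1\right) 375 = -375$)
$\left(W{\left(-4 \right)} + n{\left(Q{\left(2,2 \right)},6 \right)}\right)^{2} = \left(-375 + 6\right)^{2} = \left(-369\right)^{2} = 136161$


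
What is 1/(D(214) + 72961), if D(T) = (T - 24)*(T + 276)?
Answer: 1/166061 ≈ 6.0219e-6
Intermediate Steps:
D(T) = (-24 + T)*(276 + T)
1/(D(214) + 72961) = 1/((-6624 + 214² + 252*214) + 72961) = 1/((-6624 + 45796 + 53928) + 72961) = 1/(93100 + 72961) = 1/166061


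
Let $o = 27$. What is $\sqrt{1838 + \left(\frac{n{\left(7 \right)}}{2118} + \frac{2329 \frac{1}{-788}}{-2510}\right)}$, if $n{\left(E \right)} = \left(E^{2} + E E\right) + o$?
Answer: $\frac{\sqrt{2016004684928485468830}}{1047287460} \approx 42.873$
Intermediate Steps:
$n{\left(E \right)} = 27 + 2 E^{2}$ ($n{\left(E \right)} = \left(E^{2} + E E\right) + 27 = \left(E^{2} + E^{2}\right) + 27 = 2 E^{2} + 27 = 27 + 2 E^{2}$)
$\sqrt{1838 + \left(\frac{n{\left(7 \right)}}{2118} + \frac{2329 \frac{1}{-788}}{-2510}\right)} = \sqrt{1838 + \left(\frac{27 + 2 \cdot 7^{2}}{2118} + \frac{2329 \frac{1}{-788}}{-2510}\right)} = \sqrt{1838 + \left(\left(27 + 2 \cdot 49\right) \frac{1}{2118} + 2329 \left(- \frac{1}{788}\right) \left(- \frac{1}{2510}\right)\right)} = \sqrt{1838 - \left(- \frac{2329}{1977880} - \left(27 + 98\right) \frac{1}{2118}\right)} = \sqrt{1838 + \left(125 \cdot \frac{1}{2118} + \frac{2329}{1977880}\right)} = \sqrt{1838 + \left(\frac{125}{2118} + \frac{2329}{1977880}\right)} = \sqrt{1838 + \frac{126083911}{2094574920}} = \sqrt{\frac{3849954786871}{2094574920}} = \frac{\sqrt{2016004684928485468830}}{1047287460}$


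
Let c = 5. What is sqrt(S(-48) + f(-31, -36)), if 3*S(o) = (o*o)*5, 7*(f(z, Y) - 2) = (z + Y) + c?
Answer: 4*sqrt(11739)/7 ≈ 61.912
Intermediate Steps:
f(z, Y) = 19/7 + Y/7 + z/7 (f(z, Y) = 2 + ((z + Y) + 5)/7 = 2 + ((Y + z) + 5)/7 = 2 + (5 + Y + z)/7 = 2 + (5/7 + Y/7 + z/7) = 19/7 + Y/7 + z/7)
S(o) = 5*o**2/3 (S(o) = ((o*o)*5)/3 = (o**2*5)/3 = (5*o**2)/3 = 5*o**2/3)
sqrt(S(-48) + f(-31, -36)) = sqrt((5/3)*(-48)**2 + (19/7 + (1/7)*(-36) + (1/7)*(-31))) = sqrt((5/3)*2304 + (19/7 - 36/7 - 31/7)) = sqrt(3840 - 48/7) = sqrt(26832/7) = 4*sqrt(11739)/7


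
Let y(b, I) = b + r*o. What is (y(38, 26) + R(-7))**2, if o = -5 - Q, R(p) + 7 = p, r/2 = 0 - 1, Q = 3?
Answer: 1600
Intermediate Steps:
r = -2 (r = 2*(0 - 1) = 2*(-1) = -2)
R(p) = -7 + p
o = -8 (o = -5 - 1*3 = -5 - 3 = -8)
y(b, I) = 16 + b (y(b, I) = b - 2*(-8) = b + 16 = 16 + b)
(y(38, 26) + R(-7))**2 = ((16 + 38) + (-7 - 7))**2 = (54 - 14)**2 = 40**2 = 1600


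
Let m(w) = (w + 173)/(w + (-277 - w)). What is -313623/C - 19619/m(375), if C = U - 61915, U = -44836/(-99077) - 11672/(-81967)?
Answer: 82845336074230001311/8349687291713524 ≈ 9922.0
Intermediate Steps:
U = 439227196/738276769 (U = -44836*(-1/99077) - 11672*(-1/81967) = 4076/9007 + 11672/81967 = 439227196/738276769 ≈ 0.59494)
m(w) = -173/277 - w/277 (m(w) = (173 + w)/(-277) = (173 + w)*(-1/277) = -173/277 - w/277)
C = -45709966925439/738276769 (C = 439227196/738276769 - 61915 = -45709966925439/738276769 ≈ -61914.)
-313623/C - 19619/m(375) = -313623/(-45709966925439/738276769) - 19619/(-173/277 - 1/277*375) = -313623*(-738276769/45709966925439) - 19619/(-173/277 - 375/277) = 77180191708029/15236655641813 - 19619/(-548/277) = 77180191708029/15236655641813 - 19619*(-277/548) = 77180191708029/15236655641813 + 5434463/548 = 82845336074230001311/8349687291713524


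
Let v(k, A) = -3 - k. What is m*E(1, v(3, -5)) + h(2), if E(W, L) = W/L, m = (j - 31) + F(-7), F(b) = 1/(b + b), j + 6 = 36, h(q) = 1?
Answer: 33/28 ≈ 1.1786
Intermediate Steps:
j = 30 (j = -6 + 36 = 30)
F(b) = 1/(2*b)
m = -15/14 (m = (30 - 31) + (½)/(-7) = -1 + (½)*(-⅐) = -1 - 1/14 = -15/14 ≈ -1.0714)
m*E(1, v(3, -5)) + h(2) = -15/(14*(-3 - 1*3)) + 1 = -15/(14*(-3 - 3)) + 1 = -15/(14*(-6)) + 1 = -15*(-1)/(14*6) + 1 = -15/14*(-⅙) + 1 = 5/28 + 1 = 33/28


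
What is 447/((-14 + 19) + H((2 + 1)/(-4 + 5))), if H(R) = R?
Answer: 447/8 ≈ 55.875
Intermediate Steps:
447/((-14 + 19) + H((2 + 1)/(-4 + 5))) = 447/((-14 + 19) + (2 + 1)/(-4 + 5)) = 447/(5 + 3/1) = 447/(5 + 3*1) = 447/(5 + 3) = 447/8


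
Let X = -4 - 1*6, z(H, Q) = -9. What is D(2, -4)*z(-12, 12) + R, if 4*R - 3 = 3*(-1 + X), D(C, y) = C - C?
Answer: -15/2 ≈ -7.5000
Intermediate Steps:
D(C, y) = 0
X = -10 (X = -4 - 6 = -10)
R = -15/2 (R = ¾ + (3*(-1 - 10))/4 = ¾ + (3*(-11))/4 = ¾ + (¼)*(-33) = ¾ - 33/4 = -15/2 ≈ -7.5000)
D(2, -4)*z(-12, 12) + R = 0*(-9) - 15/2 = 0 - 15/2 = -15/2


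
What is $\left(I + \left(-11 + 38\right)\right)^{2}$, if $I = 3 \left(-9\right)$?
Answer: $0$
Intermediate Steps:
$I = -27$
$\left(I + \left(-11 + 38\right)\right)^{2} = \left(-27 + \left(-11 + 38\right)\right)^{2} = \left(-27 + 27\right)^{2} = 0^{2} = 0$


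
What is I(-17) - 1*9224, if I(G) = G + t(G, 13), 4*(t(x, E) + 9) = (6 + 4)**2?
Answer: -9225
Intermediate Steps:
t(x, E) = 16 (t(x, E) = -9 + (6 + 4)**2/4 = -9 + (1/4)*10**2 = -9 + (1/4)*100 = -9 + 25 = 16)
I(G) = 16 + G (I(G) = G + 16 = 16 + G)
I(-17) - 1*9224 = (16 - 17) - 1*9224 = -1 - 9224 = -9225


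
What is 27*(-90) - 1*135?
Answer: -2565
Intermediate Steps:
27*(-90) - 1*135 = -2430 - 135 = -2565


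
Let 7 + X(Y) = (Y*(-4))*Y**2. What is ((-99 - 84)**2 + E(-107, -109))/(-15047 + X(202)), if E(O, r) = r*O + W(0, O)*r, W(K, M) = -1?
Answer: -45261/32984686 ≈ -0.0013722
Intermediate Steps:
X(Y) = -7 - 4*Y**3 (X(Y) = -7 + (Y*(-4))*Y**2 = -7 + (-4*Y)*Y**2 = -7 - 4*Y**3)
E(O, r) = -r + O*r (E(O, r) = r*O - r = O*r - r = -r + O*r)
((-99 - 84)**2 + E(-107, -109))/(-15047 + X(202)) = ((-99 - 84)**2 - 109*(-1 - 107))/(-15047 + (-7 - 4*202**3)) = ((-183)**2 - 109*(-108))/(-15047 + (-7 - 4*8242408)) = (33489 + 11772)/(-15047 + (-7 - 32969632)) = 45261/(-15047 - 32969639) = 45261/(-32984686) = 45261*(-1/32984686) = -45261/32984686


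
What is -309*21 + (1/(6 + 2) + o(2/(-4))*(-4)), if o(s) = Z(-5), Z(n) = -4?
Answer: -51783/8 ≈ -6472.9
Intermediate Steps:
o(s) = -4
-309*21 + (1/(6 + 2) + o(2/(-4))*(-4)) = -309*21 + (1/(6 + 2) - 4*(-4)) = -6489 + (1/8 + 16) = -6489 + 129/8 = -51783/8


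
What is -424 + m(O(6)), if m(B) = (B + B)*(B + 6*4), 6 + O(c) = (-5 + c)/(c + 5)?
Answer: -77174/121 ≈ -637.80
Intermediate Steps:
O(c) = -6 + (-5 + c)/(5 + c) (O(c) = -6 + (-5 + c)/(c + 5) = -6 + (-5 + c)/(5 + c))
m(B) = 2*B*(24 + B) (m(B) = (2*B)*(B + 24) = (2*B)*(24 + B) = 2*B*(24 + B))
-424 + m(O(6)) = -424 + 2*(5*(-7 - 1*6)/(5 + 6))*(24 + 5*(-7 - 1*6)/(5 + 6)) = -424 + 2*(5*(-7 - 6)/11)*(24 + 5*(-7 - 6)/11) = -424 + 2*(5*(1/11)*(-13))*(24 + 5*(1/11)*(-13)) = -424 + 2*(-65/11)*(24 - 65/11) = -424 + 2*(-65/11)*(199/11) = -424 - 25870/121 = -77174/121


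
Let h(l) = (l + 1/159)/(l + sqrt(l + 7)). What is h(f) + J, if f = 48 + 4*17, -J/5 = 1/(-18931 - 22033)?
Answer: 87657993415/86841508908 - 18445*sqrt(123)/2119947 ≈ 0.91291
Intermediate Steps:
J = 5/40964 (J = -5/(-18931 - 22033) = -5/(-40964) = -5*(-1/40964) = 5/40964 ≈ 0.00012206)
f = 116 (f = 48 + 68 = 116)
h(l) = (1/159 + l)/(l + sqrt(7 + l)) (h(l) = (l + 1/159)/(l + sqrt(7 + l)) = (1/159 + l)/(l + sqrt(7 + l)))
h(f) + J = (1/159 + 116)/(116 + sqrt(7 + 116)) + 5/40964 = (18445/159)/(116 + sqrt(123)) + 5/40964 = 18445/(159*(116 + sqrt(123))) + 5/40964 = 5/40964 + 18445/(159*(116 + sqrt(123)))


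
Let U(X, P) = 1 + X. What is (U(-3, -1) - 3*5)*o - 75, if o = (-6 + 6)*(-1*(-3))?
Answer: -75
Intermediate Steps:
o = 0 (o = 0*3 = 0)
(U(-3, -1) - 3*5)*o - 75 = ((1 - 3) - 3*5)*0 - 75 = (-2 - 15)*0 - 75 = -17*0 - 75 = 0 - 75 = -75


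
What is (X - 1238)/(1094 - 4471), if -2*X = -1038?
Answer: 719/3377 ≈ 0.21291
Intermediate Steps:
X = 519 (X = -1/2*(-1038) = 519)
(X - 1238)/(1094 - 4471) = (519 - 1238)/(1094 - 4471) = -719/(-3377) = -719*(-1/3377) = 719/3377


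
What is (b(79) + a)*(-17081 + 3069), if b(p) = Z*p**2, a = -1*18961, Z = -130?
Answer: 11634037492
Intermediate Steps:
a = -18961
b(p) = -130*p**2
(b(79) + a)*(-17081 + 3069) = (-130*79**2 - 18961)*(-17081 + 3069) = (-130*6241 - 18961)*(-14012) = (-811330 - 18961)*(-14012) = -830291*(-14012) = 11634037492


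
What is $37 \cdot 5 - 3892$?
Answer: $-3707$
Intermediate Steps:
$37 \cdot 5 - 3892 = 185 - 3892 = -3707$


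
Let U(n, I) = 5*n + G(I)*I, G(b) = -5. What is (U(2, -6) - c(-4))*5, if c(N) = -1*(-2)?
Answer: 190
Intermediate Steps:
c(N) = 2
U(n, I) = -5*I + 5*n (U(n, I) = 5*n - 5*I = -5*I + 5*n)
(U(2, -6) - c(-4))*5 = ((-5*(-6) + 5*2) - 1*2)*5 = ((30 + 10) - 2)*5 = (40 - 2)*5 = 38*5 = 190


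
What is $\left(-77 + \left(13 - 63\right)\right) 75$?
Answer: $-9525$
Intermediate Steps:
$\left(-77 + \left(13 - 63\right)\right) 75 = \left(-77 - 50\right) 75 = \left(-127\right) 75 = -9525$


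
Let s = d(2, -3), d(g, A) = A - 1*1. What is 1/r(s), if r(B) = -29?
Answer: -1/29 ≈ -0.034483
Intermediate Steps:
d(g, A) = -1 + A (d(g, A) = A - 1 = -1 + A)
s = -4 (s = -1 - 3 = -4)
1/r(s) = 1/(-29) = -1/29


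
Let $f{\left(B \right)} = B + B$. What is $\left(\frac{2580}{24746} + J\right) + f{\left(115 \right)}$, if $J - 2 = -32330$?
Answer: $- \frac{397147264}{12373} \approx -32098.0$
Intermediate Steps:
$J = -32328$ ($J = 2 - 32330 = -32328$)
$f{\left(B \right)} = 2 B$
$\left(\frac{2580}{24746} + J\right) + f{\left(115 \right)} = \left(\frac{2580}{24746} - 32328\right) + 2 \cdot 115 = \left(2580 \cdot \frac{1}{24746} - 32328\right) + 230 = \left(\frac{1290}{12373} - 32328\right) + 230 = - \frac{399993054}{12373} + 230 = - \frac{397147264}{12373}$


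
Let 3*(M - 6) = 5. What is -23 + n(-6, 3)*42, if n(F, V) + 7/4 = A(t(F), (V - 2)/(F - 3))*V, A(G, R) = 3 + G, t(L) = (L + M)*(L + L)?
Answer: -4477/2 ≈ -2238.5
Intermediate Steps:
M = 23/3 (M = 6 + (⅓)*5 = 6 + 5/3 = 23/3 ≈ 7.6667)
t(L) = 2*L*(23/3 + L) (t(L) = (L + 23/3)*(L + L) = (23/3 + L)*(2*L) = 2*L*(23/3 + L))
n(F, V) = -7/4 + V*(3 + 2*F*(23 + 3*F)/3) (n(F, V) = -7/4 + (3 + 2*F*(23 + 3*F)/3)*V = -7/4 + V*(3 + 2*F*(23 + 3*F)/3))
-23 + n(-6, 3)*42 = -23 + (-7/4 + (⅓)*3*(9 + 2*(-6)*(23 + 3*(-6))))*42 = -23 + (-7/4 + (⅓)*3*(9 + 2*(-6)*(23 - 18)))*42 = -23 + (-7/4 + (⅓)*3*(9 + 2*(-6)*5))*42 = -23 + (-7/4 + (⅓)*3*(9 - 60))*42 = -23 + (-7/4 + (⅓)*3*(-51))*42 = -23 + (-7/4 - 51)*42 = -23 - 211/4*42 = -23 - 4431/2 = -4477/2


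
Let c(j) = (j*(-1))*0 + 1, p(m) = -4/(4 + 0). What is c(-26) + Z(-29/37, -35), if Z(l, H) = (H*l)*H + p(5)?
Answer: -35525/37 ≈ -960.13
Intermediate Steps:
p(m) = -1 (p(m) = -4/4 = -4*¼ = -1)
Z(l, H) = -1 + l*H² (Z(l, H) = (H*l)*H - 1 = l*H² - 1 = -1 + l*H²)
c(j) = 1 (c(j) = -j*0 + 1 = 0 + 1 = 1)
c(-26) + Z(-29/37, -35) = 1 + (-1 - 29/37*(-35)²) = 1 + (-1 - 29*1/37*1225) = 1 + (-1 - 29/37*1225) = 1 + (-1 - 35525/37) = 1 - 35562/37 = -35525/37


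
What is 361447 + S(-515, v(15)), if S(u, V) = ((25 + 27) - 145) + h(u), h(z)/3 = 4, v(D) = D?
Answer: 361366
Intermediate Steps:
h(z) = 12 (h(z) = 3*4 = 12)
S(u, V) = -81 (S(u, V) = ((25 + 27) - 145) + 12 = (52 - 145) + 12 = -93 + 12 = -81)
361447 + S(-515, v(15)) = 361447 - 81 = 361366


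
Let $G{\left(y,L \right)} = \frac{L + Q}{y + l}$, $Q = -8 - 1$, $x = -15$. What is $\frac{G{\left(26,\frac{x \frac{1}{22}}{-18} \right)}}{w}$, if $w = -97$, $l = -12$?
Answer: $\frac{169}{25608} \approx 0.0065995$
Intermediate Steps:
$Q = -9$
$G{\left(y,L \right)} = \frac{-9 + L}{-12 + y}$ ($G{\left(y,L \right)} = \frac{L - 9}{y - 12} = \frac{-9 + L}{-12 + y}$)
$\frac{G{\left(26,\frac{x \frac{1}{22}}{-18} \right)}}{w} = \frac{\frac{1}{-12 + 26} \left(-9 + \frac{\left(-15\right) \frac{1}{22}}{-18}\right)}{-97} = \frac{-9 + \left(-15\right) \frac{1}{22} \left(- \frac{1}{18}\right)}{14} \left(- \frac{1}{97}\right) = \frac{-9 - - \frac{5}{132}}{14} \left(- \frac{1}{97}\right) = \frac{-9 + \frac{5}{132}}{14} \left(- \frac{1}{97}\right) = \frac{1}{14} \left(- \frac{1183}{132}\right) \left(- \frac{1}{97}\right) = \left(- \frac{169}{264}\right) \left(- \frac{1}{97}\right) = \frac{169}{25608}$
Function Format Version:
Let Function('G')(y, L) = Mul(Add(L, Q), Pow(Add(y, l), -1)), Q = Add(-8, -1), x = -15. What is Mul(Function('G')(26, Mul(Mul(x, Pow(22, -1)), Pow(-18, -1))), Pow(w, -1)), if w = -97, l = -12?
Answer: Rational(169, 25608) ≈ 0.0065995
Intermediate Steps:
Q = -9
Function('G')(y, L) = Mul(Pow(Add(-12, y), -1), Add(-9, L)) (Function('G')(y, L) = Mul(Add(L, -9), Pow(Add(y, -12), -1)) = Mul(Add(-9, L), Pow(Add(-12, y), -1)) = Mul(Pow(Add(-12, y), -1), Add(-9, L)))
Mul(Function('G')(26, Mul(Mul(x, Pow(22, -1)), Pow(-18, -1))), Pow(w, -1)) = Mul(Mul(Pow(Add(-12, 26), -1), Add(-9, Mul(Mul(-15, Pow(22, -1)), Pow(-18, -1)))), Pow(-97, -1)) = Mul(Mul(Pow(14, -1), Add(-9, Mul(Mul(-15, Rational(1, 22)), Rational(-1, 18)))), Rational(-1, 97)) = Mul(Mul(Rational(1, 14), Add(-9, Mul(Rational(-15, 22), Rational(-1, 18)))), Rational(-1, 97)) = Mul(Mul(Rational(1, 14), Add(-9, Rational(5, 132))), Rational(-1, 97)) = Mul(Mul(Rational(1, 14), Rational(-1183, 132)), Rational(-1, 97)) = Mul(Rational(-169, 264), Rational(-1, 97)) = Rational(169, 25608)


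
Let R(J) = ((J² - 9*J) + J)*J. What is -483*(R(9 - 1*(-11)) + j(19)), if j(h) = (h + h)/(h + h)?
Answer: -2318883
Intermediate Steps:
j(h) = 1 (j(h) = (2*h)/((2*h)) = (2*h)*(1/(2*h)) = 1)
R(J) = J*(J² - 8*J) (R(J) = (J² - 8*J)*J = J*(J² - 8*J))
-483*(R(9 - 1*(-11)) + j(19)) = -483*((9 - 1*(-11))²*(-8 + (9 - 1*(-11))) + 1) = -483*((9 + 11)²*(-8 + (9 + 11)) + 1) = -483*(20²*(-8 + 20) + 1) = -483*(400*12 + 1) = -483*(4800 + 1) = -483*4801 = -2318883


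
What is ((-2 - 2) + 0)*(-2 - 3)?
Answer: 20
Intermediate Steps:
((-2 - 2) + 0)*(-2 - 3) = (-4 + 0)*(-5) = -4*(-5) = 20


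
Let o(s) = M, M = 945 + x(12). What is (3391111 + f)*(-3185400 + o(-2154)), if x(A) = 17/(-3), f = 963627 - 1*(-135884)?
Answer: -14300209127868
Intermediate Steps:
f = 1099511 (f = 963627 + 135884 = 1099511)
x(A) = -17/3 (x(A) = 17*(-⅓) = -17/3)
M = 2818/3 (M = 945 - 17/3 = 2818/3 ≈ 939.33)
o(s) = 2818/3
(3391111 + f)*(-3185400 + o(-2154)) = (3391111 + 1099511)*(-3185400 + 2818/3) = 4490622*(-9553382/3) = -14300209127868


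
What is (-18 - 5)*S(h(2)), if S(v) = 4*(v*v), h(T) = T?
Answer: -368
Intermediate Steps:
S(v) = 4*v²
(-18 - 5)*S(h(2)) = (-18 - 5)*(4*2²) = -92*4 = -23*16 = -368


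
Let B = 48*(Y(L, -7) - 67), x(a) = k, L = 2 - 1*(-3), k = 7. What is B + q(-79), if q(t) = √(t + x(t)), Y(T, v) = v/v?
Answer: -3168 + 6*I*√2 ≈ -3168.0 + 8.4853*I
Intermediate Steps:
L = 5 (L = 2 + 3 = 5)
x(a) = 7
Y(T, v) = 1
B = -3168 (B = 48*(1 - 67) = 48*(-66) = -3168)
q(t) = √(7 + t) (q(t) = √(t + 7) = √(7 + t))
B + q(-79) = -3168 + √(7 - 79) = -3168 + √(-72) = -3168 + 6*I*√2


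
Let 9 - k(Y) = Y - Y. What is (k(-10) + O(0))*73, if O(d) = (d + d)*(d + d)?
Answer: 657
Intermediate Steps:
k(Y) = 9 (k(Y) = 9 - (Y - Y) = 9 - 1*0 = 9 + 0 = 9)
O(d) = 4*d² (O(d) = (2*d)*(2*d) = 4*d²)
(k(-10) + O(0))*73 = (9 + 4*0²)*73 = (9 + 4*0)*73 = (9 + 0)*73 = 9*73 = 657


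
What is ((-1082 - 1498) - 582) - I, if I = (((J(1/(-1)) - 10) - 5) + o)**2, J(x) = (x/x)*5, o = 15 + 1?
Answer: -3198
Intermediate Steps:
o = 16
J(x) = 5 (J(x) = 1*5 = 5)
I = 36 (I = (((5 - 10) - 5) + 16)**2 = ((-5 - 5) + 16)**2 = (-10 + 16)**2 = 6**2 = 36)
((-1082 - 1498) - 582) - I = ((-1082 - 1498) - 582) - 1*36 = (-2580 - 582) - 36 = -3162 - 36 = -3198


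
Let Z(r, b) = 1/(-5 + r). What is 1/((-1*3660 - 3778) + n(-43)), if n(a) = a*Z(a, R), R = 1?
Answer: -48/356981 ≈ -0.00013446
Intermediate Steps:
n(a) = a/(-5 + a)
1/((-1*3660 - 3778) + n(-43)) = 1/((-1*3660 - 3778) - 43/(-5 - 43)) = 1/((-3660 - 3778) - 43/(-48)) = 1/(-7438 - 43*(-1/48)) = 1/(-7438 + 43/48) = 1/(-356981/48) = -48/356981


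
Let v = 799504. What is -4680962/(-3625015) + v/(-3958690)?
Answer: 1563226346722/1435031063035 ≈ 1.0893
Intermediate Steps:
-4680962/(-3625015) + v/(-3958690) = -4680962/(-3625015) + 799504/(-3958690) = -4680962*(-1/3625015) + 799504*(-1/3958690) = 4680962/3625015 - 399752/1979345 = 1563226346722/1435031063035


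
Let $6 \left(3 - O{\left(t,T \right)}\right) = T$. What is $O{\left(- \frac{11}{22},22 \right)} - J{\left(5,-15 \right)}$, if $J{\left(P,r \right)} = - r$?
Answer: $- \frac{47}{3} \approx -15.667$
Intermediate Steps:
$O{\left(t,T \right)} = 3 - \frac{T}{6}$
$O{\left(- \frac{11}{22},22 \right)} - J{\left(5,-15 \right)} = \left(3 - \frac{11}{3}\right) - \left(-1\right) \left(-15\right) = \left(3 - \frac{11}{3}\right) - 15 = - \frac{2}{3} - 15 = - \frac{47}{3}$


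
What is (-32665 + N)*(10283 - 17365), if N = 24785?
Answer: 55806160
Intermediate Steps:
(-32665 + N)*(10283 - 17365) = (-32665 + 24785)*(10283 - 17365) = -7880*(-7082) = 55806160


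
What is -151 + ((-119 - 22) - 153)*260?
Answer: -76591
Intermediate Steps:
-151 + ((-119 - 22) - 153)*260 = -151 + (-141 - 153)*260 = -151 - 294*260 = -151 - 76440 = -76591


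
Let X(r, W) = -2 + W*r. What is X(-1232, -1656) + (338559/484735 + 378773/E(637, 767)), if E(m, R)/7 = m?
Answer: 4409919851104086/2161433365 ≈ 2.0403e+6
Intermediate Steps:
E(m, R) = 7*m
X(-1232, -1656) + (338559/484735 + 378773/E(637, 767)) = (-2 - 1656*(-1232)) + (338559/484735 + 378773/((7*637))) = (-2 + 2040192) + (338559*(1/484735) + 378773/4459) = 2040190 + (338559/484735 + 378773*(1/4459)) = 2040190 + (338559/484735 + 378773/4459) = 2040190 + 185114164736/2161433365 = 4409919851104086/2161433365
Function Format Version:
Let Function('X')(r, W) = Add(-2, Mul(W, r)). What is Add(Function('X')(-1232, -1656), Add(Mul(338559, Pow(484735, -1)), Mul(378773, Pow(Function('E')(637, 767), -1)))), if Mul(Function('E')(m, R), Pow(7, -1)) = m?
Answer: Rational(4409919851104086, 2161433365) ≈ 2.0403e+6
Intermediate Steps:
Function('E')(m, R) = Mul(7, m)
Add(Function('X')(-1232, -1656), Add(Mul(338559, Pow(484735, -1)), Mul(378773, Pow(Function('E')(637, 767), -1)))) = Add(Add(-2, Mul(-1656, -1232)), Add(Mul(338559, Pow(484735, -1)), Mul(378773, Pow(Mul(7, 637), -1)))) = Add(Add(-2, 2040192), Add(Mul(338559, Rational(1, 484735)), Mul(378773, Pow(4459, -1)))) = Add(2040190, Add(Rational(338559, 484735), Mul(378773, Rational(1, 4459)))) = Add(2040190, Add(Rational(338559, 484735), Rational(378773, 4459))) = Add(2040190, Rational(185114164736, 2161433365)) = Rational(4409919851104086, 2161433365)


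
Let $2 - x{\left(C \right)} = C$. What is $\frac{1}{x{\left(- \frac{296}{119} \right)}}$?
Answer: $\frac{119}{534} \approx 0.22285$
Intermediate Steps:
$x{\left(C \right)} = 2 - C$
$\frac{1}{x{\left(- \frac{296}{119} \right)}} = \frac{1}{2 - - \frac{296}{119}} = \frac{1}{2 + \frac{296}{119}} = \frac{1}{\frac{534}{119}} = \frac{119}{534}$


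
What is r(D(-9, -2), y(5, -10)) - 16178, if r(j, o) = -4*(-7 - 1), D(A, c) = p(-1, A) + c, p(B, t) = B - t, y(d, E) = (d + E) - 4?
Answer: -16146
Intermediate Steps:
y(d, E) = -4 + E + d (y(d, E) = (E + d) - 4 = -4 + E + d)
D(A, c) = -1 + c - A (D(A, c) = (-1 - A) + c = -1 + c - A)
r(j, o) = 32 (r(j, o) = -4*(-8) = 32)
r(D(-9, -2), y(5, -10)) - 16178 = 32 - 16178 = -16146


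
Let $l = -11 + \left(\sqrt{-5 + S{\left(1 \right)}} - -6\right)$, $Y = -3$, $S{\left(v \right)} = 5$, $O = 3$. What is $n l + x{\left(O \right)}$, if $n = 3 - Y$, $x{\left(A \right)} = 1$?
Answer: $-29$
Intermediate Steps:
$n = 6$ ($n = 3 - -3 = 3 + 3 = 6$)
$l = -5$ ($l = -11 + \left(\sqrt{-5 + 5} - -6\right) = -11 + \left(\sqrt{0} + 6\right) = -11 + \left(0 + 6\right) = -11 + 6 = -5$)
$n l + x{\left(O \right)} = 6 \left(-5\right) + 1 = -30 + 1 = -29$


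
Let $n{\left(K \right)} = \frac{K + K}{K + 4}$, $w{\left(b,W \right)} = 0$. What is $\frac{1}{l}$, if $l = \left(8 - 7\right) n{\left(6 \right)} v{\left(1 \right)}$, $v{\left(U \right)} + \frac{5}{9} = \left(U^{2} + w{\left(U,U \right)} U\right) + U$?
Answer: $\frac{15}{26} \approx 0.57692$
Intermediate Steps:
$n{\left(K \right)} = \frac{2 K}{4 + K}$
$v{\left(U \right)} = - \frac{5}{9} + U + U^{2}$ ($v{\left(U \right)} = - \frac{5}{9} + \left(\left(U^{2} + 0 U\right) + U\right) = - \frac{5}{9} + \left(\left(U^{2} + 0\right) + U\right) = - \frac{5}{9} + \left(U^{2} + U\right) = - \frac{5}{9} + \left(U + U^{2}\right) = - \frac{5}{9} + U + U^{2}$)
$l = \frac{26}{15}$ ($l = \left(8 - 7\right) 2 \cdot 6 \frac{1}{4 + 6} \left(- \frac{5}{9} + 1 + 1^{2}\right) = 1 \cdot 2 \cdot 6 \cdot \frac{1}{10} \left(- \frac{5}{9} + 1 + 1\right) = 1 \cdot 2 \cdot 6 \cdot \frac{1}{10} \cdot \frac{13}{9} = 1 \cdot \frac{6}{5} \cdot \frac{13}{9} = \frac{6}{5} \cdot \frac{13}{9} = \frac{26}{15} \approx 1.7333$)
$\frac{1}{l} = \frac{1}{\frac{26}{15}} = \frac{15}{26}$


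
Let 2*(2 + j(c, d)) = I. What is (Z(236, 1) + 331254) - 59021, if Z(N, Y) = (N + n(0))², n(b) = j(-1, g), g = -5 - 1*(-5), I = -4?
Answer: 326057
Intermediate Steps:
g = 0 (g = -5 + 5 = 0)
j(c, d) = -4 (j(c, d) = -2 + (½)*(-4) = -2 - 2 = -4)
n(b) = -4
Z(N, Y) = (-4 + N)² (Z(N, Y) = (N - 4)² = (-4 + N)²)
(Z(236, 1) + 331254) - 59021 = ((-4 + 236)² + 331254) - 59021 = (232² + 331254) - 59021 = (53824 + 331254) - 59021 = 385078 - 59021 = 326057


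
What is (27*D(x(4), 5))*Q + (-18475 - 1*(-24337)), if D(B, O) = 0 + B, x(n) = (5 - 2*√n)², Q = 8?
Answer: 6078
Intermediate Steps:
D(B, O) = B
(27*D(x(4), 5))*Q + (-18475 - 1*(-24337)) = (27*(-5 + 2*√4)²)*8 + (-18475 - 1*(-24337)) = (27*(-5 + 2*2)²)*8 + (-18475 + 24337) = (27*(-5 + 4)²)*8 + 5862 = (27*(-1)²)*8 + 5862 = (27*1)*8 + 5862 = 27*8 + 5862 = 216 + 5862 = 6078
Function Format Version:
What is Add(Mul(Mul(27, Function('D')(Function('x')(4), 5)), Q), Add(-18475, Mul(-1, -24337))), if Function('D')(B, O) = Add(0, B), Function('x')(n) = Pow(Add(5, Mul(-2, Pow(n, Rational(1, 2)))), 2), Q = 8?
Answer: 6078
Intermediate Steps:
Function('D')(B, O) = B
Add(Mul(Mul(27, Function('D')(Function('x')(4), 5)), Q), Add(-18475, Mul(-1, -24337))) = Add(Mul(Mul(27, Pow(Add(-5, Mul(2, Pow(4, Rational(1, 2)))), 2)), 8), Add(-18475, Mul(-1, -24337))) = Add(Mul(Mul(27, Pow(Add(-5, Mul(2, 2)), 2)), 8), Add(-18475, 24337)) = Add(Mul(Mul(27, Pow(Add(-5, 4), 2)), 8), 5862) = Add(Mul(Mul(27, Pow(-1, 2)), 8), 5862) = Add(Mul(Mul(27, 1), 8), 5862) = Add(Mul(27, 8), 5862) = Add(216, 5862) = 6078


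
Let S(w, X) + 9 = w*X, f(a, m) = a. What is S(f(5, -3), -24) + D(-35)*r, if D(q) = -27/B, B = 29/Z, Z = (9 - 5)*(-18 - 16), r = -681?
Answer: -2504373/29 ≈ -86358.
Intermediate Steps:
Z = -136 (Z = 4*(-34) = -136)
B = -29/136 (B = 29/(-136) = 29*(-1/136) = -29/136 ≈ -0.21324)
S(w, X) = -9 + X*w (S(w, X) = -9 + w*X = -9 + X*w)
D(q) = 3672/29 (D(q) = -27/(-29/136) = -27*(-136/29) = 3672/29)
S(f(5, -3), -24) + D(-35)*r = (-9 - 24*5) + (3672/29)*(-681) = (-9 - 120) - 2500632/29 = -129 - 2500632/29 = -2504373/29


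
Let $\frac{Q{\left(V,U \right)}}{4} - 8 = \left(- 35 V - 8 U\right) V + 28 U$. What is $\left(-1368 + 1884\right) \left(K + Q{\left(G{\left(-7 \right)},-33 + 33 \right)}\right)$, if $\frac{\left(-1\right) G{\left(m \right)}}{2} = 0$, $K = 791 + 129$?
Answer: $491232$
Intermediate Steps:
$K = 920$
$G{\left(m \right)} = 0$ ($G{\left(m \right)} = \left(-2\right) 0 = 0$)
$Q{\left(V,U \right)} = 32 + 112 U + 4 V \left(- 35 V - 8 U\right)$ ($Q{\left(V,U \right)} = 32 + 4 \left(\left(- 35 V - 8 U\right) V + 28 U\right) = 32 + 4 \left(V \left(- 35 V - 8 U\right) + 28 U\right) = 32 + 4 \left(28 U + V \left(- 35 V - 8 U\right)\right) = 32 + \left(112 U + 4 V \left(- 35 V - 8 U\right)\right) = 32 + 112 U + 4 V \left(- 35 V - 8 U\right)$)
$\left(-1368 + 1884\right) \left(K + Q{\left(G{\left(-7 \right)},-33 + 33 \right)}\right) = \left(-1368 + 1884\right) \left(920 + \left(32 - 140 \cdot 0^{2} + 112 \left(-33 + 33\right) - 32 \left(-33 + 33\right) 0\right)\right) = 516 \left(920 + \left(32 - 0 + 112 \cdot 0 - 0 \cdot 0\right)\right) = 516 \left(920 + \left(32 + 0 + 0 + 0\right)\right) = 516 \left(920 + 32\right) = 516 \cdot 952 = 491232$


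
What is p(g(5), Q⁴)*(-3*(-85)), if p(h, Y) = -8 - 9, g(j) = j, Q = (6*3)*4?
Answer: -4335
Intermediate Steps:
Q = 72 (Q = 18*4 = 72)
p(h, Y) = -17
p(g(5), Q⁴)*(-3*(-85)) = -(-51)*(-85) = -17*255 = -4335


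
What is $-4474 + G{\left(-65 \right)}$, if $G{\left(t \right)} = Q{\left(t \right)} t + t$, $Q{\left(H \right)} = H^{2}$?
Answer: $-279164$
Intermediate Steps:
$G{\left(t \right)} = t + t^{3}$ ($G{\left(t \right)} = t^{2} t + t = t^{3} + t = t + t^{3}$)
$-4474 + G{\left(-65 \right)} = -4474 + \left(-65 + \left(-65\right)^{3}\right) = -4474 - 274690 = -279164$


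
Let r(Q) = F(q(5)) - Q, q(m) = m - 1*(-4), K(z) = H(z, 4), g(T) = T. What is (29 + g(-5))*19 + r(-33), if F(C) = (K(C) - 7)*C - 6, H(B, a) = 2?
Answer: 438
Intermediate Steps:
K(z) = 2
q(m) = 4 + m (q(m) = m + 4 = 4 + m)
F(C) = -6 - 5*C (F(C) = (2 - 7)*C - 6 = -5*C - 6 = -6 - 5*C)
r(Q) = -51 - Q (r(Q) = (-6 - 5*(4 + 5)) - Q = (-6 - 5*9) - Q = (-6 - 45) - Q = -51 - Q)
(29 + g(-5))*19 + r(-33) = (29 - 5)*19 + (-51 - 1*(-33)) = 24*19 + (-51 + 33) = 456 - 18 = 438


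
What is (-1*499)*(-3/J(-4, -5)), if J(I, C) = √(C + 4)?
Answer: -1497*I ≈ -1497.0*I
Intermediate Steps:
J(I, C) = √(4 + C)
(-1*499)*(-3/J(-4, -5)) = (-1*499)*(-3/√(4 - 5)) = -(-1497)/(√(-1)) = -(-1497)/I = -(-1497)*(-I) = -1497*I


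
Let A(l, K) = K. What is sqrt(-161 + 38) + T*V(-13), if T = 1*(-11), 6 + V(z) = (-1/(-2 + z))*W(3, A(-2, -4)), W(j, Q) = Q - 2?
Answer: 352/5 + I*sqrt(123) ≈ 70.4 + 11.091*I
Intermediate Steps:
W(j, Q) = -2 + Q
V(z) = -6 + 6/(-2 + z) (V(z) = -6 + (-1/(-2 + z))*(-2 - 4) = -6 - 1/(-2 + z)*(-6) = -6 + 6/(-2 + z))
T = -11
sqrt(-161 + 38) + T*V(-13) = sqrt(-161 + 38) - 66*(3 - 1*(-13))/(-2 - 13) = sqrt(-123) - 66*(3 + 13)/(-15) = I*sqrt(123) - 66*(-1)*16/15 = I*sqrt(123) - 11*(-32/5) = I*sqrt(123) + 352/5 = 352/5 + I*sqrt(123)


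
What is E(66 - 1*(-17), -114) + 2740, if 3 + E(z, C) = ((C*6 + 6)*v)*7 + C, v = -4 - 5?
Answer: 45337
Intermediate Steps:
v = -9
E(z, C) = -381 - 377*C (E(z, C) = -3 + (((C*6 + 6)*(-9))*7 + C) = -3 + (((6*C + 6)*(-9))*7 + C) = -3 + (((6 + 6*C)*(-9))*7 + C) = -3 + ((-54 - 54*C)*7 + C) = -3 + ((-378 - 378*C) + C) = -3 + (-378 - 377*C) = -381 - 377*C)
E(66 - 1*(-17), -114) + 2740 = (-381 - 377*(-114)) + 2740 = (-381 + 42978) + 2740 = 42597 + 2740 = 45337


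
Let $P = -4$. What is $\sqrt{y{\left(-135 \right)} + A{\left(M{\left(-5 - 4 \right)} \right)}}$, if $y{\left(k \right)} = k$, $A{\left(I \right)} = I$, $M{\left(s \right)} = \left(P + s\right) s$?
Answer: $3 i \sqrt{2} \approx 4.2426 i$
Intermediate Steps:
$M{\left(s \right)} = s \left(-4 + s\right)$ ($M{\left(s \right)} = \left(-4 + s\right) s = s \left(-4 + s\right)$)
$\sqrt{y{\left(-135 \right)} + A{\left(M{\left(-5 - 4 \right)} \right)}} = \sqrt{-135 + \left(-5 - 4\right) \left(-4 - 9\right)} = \sqrt{-135 - 9 \left(-4 - 9\right)} = \sqrt{-135 - -117} = \sqrt{-135 + 117} = \sqrt{-18} = 3 i \sqrt{2}$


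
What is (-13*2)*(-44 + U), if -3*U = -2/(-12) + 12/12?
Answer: 10387/9 ≈ 1154.1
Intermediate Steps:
U = -7/18 (U = -(-2/(-12) + 12/12)/3 = -(-2*(-1/12) + 12*(1/12))/3 = -(⅙ + 1)/3 = -⅓*7/6 = -7/18 ≈ -0.38889)
(-13*2)*(-44 + U) = (-13*2)*(-44 - 7/18) = -26*(-799/18) = 10387/9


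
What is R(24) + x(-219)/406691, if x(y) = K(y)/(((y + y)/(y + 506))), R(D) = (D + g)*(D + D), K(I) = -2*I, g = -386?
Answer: -7066663103/406691 ≈ -17376.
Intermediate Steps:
R(D) = 2*D*(-386 + D) (R(D) = (D - 386)*(D + D) = (-386 + D)*(2*D) = 2*D*(-386 + D))
x(y) = -506 - y (x(y) = (-2*y)/(((y + y)/(y + 506))) = (-2*y)/(((2*y)/(506 + y))) = (-2*y)/((2*y/(506 + y))) = (-2*y)*((506 + y)/(2*y)) = -506 - y)
R(24) + x(-219)/406691 = 2*24*(-386 + 24) + (-506 - 1*(-219))/406691 = 2*24*(-362) + (-506 + 219)*(1/406691) = -17376 - 287*1/406691 = -17376 - 287/406691 = -7066663103/406691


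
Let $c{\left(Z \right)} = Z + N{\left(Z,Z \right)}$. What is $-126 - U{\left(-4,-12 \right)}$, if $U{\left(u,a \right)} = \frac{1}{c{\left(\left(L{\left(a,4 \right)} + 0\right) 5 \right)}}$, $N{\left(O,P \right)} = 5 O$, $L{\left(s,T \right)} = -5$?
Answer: $- \frac{18899}{150} \approx -125.99$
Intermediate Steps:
$c{\left(Z \right)} = 6 Z$ ($c{\left(Z \right)} = Z + 5 Z = 6 Z$)
$U{\left(u,a \right)} = - \frac{1}{150}$ ($U{\left(u,a \right)} = \frac{1}{6 \left(-5 + 0\right) 5} = \frac{1}{6 \left(\left(-5\right) 5\right)} = \frac{1}{6 \left(-25\right)} = \frac{1}{-150} = - \frac{1}{150}$)
$-126 - U{\left(-4,-12 \right)} = -126 - - \frac{1}{150} = -126 + \frac{1}{150} = - \frac{18899}{150}$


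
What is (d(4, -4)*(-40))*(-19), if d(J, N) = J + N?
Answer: 0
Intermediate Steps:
(d(4, -4)*(-40))*(-19) = ((4 - 4)*(-40))*(-19) = (0*(-40))*(-19) = 0*(-19) = 0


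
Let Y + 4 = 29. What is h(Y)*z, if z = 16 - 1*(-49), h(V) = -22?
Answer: -1430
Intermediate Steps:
Y = 25 (Y = -4 + 29 = 25)
z = 65 (z = 16 + 49 = 65)
h(Y)*z = -22*65 = -1430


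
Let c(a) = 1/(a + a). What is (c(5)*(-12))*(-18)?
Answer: 108/5 ≈ 21.600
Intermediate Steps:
c(a) = 1/(2*a)
(c(5)*(-12))*(-18) = (((½)/5)*(-12))*(-18) = (((½)*(⅕))*(-12))*(-18) = ((⅒)*(-12))*(-18) = -6/5*(-18) = 108/5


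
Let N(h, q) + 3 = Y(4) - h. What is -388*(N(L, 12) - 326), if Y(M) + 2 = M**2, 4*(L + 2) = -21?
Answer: 119407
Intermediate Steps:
L = -29/4 (L = -2 + (1/4)*(-21) = -2 - 21/4 = -29/4 ≈ -7.2500)
Y(M) = -2 + M**2
N(h, q) = 11 - h (N(h, q) = -3 + ((-2 + 4**2) - h) = -3 + ((-2 + 16) - h) = -3 + (14 - h) = 11 - h)
-388*(N(L, 12) - 326) = -388*((11 - 1*(-29/4)) - 326) = -388*((11 + 29/4) - 326) = -388*(73/4 - 326) = -388*(-1231/4) = 119407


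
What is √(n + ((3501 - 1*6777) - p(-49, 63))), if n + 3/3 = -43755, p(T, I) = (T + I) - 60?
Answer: I*√46986 ≈ 216.76*I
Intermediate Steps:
p(T, I) = -60 + I + T (p(T, I) = (I + T) - 60 = -60 + I + T)
n = -43756 (n = -1 - 43755 = -43756)
√(n + ((3501 - 1*6777) - p(-49, 63))) = √(-43756 + ((3501 - 1*6777) - (-60 + 63 - 49))) = √(-43756 + ((3501 - 6777) - 1*(-46))) = √(-43756 + (-3276 + 46)) = √(-43756 - 3230) = √(-46986) = I*√46986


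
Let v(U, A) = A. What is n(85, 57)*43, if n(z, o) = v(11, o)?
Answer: 2451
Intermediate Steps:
n(z, o) = o
n(85, 57)*43 = 57*43 = 2451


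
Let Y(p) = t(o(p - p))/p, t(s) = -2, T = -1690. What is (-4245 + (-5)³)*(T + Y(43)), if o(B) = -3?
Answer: 317576640/43 ≈ 7.3855e+6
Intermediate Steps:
Y(p) = -2/p
(-4245 + (-5)³)*(T + Y(43)) = (-4245 + (-5)³)*(-1690 - 2/43) = (-4245 - 125)*(-1690 - 2*1/43) = -4370*(-1690 - 2/43) = -4370*(-72672/43) = 317576640/43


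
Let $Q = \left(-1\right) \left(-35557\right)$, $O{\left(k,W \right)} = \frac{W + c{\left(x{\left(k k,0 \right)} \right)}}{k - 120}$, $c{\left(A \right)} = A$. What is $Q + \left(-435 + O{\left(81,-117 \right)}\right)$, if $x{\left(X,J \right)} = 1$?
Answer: $\frac{1369874}{39} \approx 35125.0$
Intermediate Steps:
$O{\left(k,W \right)} = \frac{1 + W}{-120 + k}$ ($O{\left(k,W \right)} = \frac{W + 1}{k - 120} = \frac{1 + W}{-120 + k}$)
$Q = 35557$
$Q + \left(-435 + O{\left(81,-117 \right)}\right) = 35557 - \left(435 - \frac{1 - 117}{-120 + 81}\right) = 35557 - \left(435 - \frac{1}{-39} \left(-116\right)\right) = 35557 - \frac{16849}{39} = \frac{1369874}{39}$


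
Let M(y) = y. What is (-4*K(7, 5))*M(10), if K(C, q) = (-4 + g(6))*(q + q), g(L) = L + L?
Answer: -3200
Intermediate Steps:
g(L) = 2*L
K(C, q) = 16*q (K(C, q) = (-4 + 2*6)*(q + q) = (-4 + 12)*(2*q) = 8*(2*q) = 16*q)
(-4*K(7, 5))*M(10) = -64*5*10 = -4*80*10 = -320*10 = -3200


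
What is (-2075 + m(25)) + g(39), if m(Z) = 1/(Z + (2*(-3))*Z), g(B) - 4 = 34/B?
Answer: -10091914/4875 ≈ -2070.1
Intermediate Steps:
g(B) = 4 + 34/B
m(Z) = -1/(5*Z) (m(Z) = 1/(Z - 6*Z) = 1/(-5*Z) = -1/(5*Z))
(-2075 + m(25)) + g(39) = (-2075 - 1/5/25) + (4 + 34/39) = (-2075 - 1/5*1/25) + (4 + 34*(1/39)) = (-2075 - 1/125) + (4 + 34/39) = -259376/125 + 190/39 = -10091914/4875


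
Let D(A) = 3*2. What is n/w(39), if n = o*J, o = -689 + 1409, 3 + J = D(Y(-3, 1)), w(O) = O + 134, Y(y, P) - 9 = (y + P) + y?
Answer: 2160/173 ≈ 12.486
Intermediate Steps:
Y(y, P) = 9 + P + 2*y (Y(y, P) = 9 + ((y + P) + y) = 9 + ((P + y) + y) = 9 + (P + 2*y) = 9 + P + 2*y)
w(O) = 134 + O
D(A) = 6
J = 3 (J = -3 + 6 = 3)
o = 720
n = 2160 (n = 720*3 = 2160)
n/w(39) = 2160/(134 + 39) = 2160/173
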